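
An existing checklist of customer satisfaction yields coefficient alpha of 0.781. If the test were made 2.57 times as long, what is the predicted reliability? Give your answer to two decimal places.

0.90

r_new = 2.57·0.781 / [1 + (2.57 − 1)·0.781]
     = 2.0072 / 2.2262 = 0.9016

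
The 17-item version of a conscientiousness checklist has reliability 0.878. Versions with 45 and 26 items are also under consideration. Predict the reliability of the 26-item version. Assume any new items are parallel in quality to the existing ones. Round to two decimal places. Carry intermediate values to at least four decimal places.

Only the ratio of lengths matters: n = 26/17 = 1.5294
r_{26} = n·r / (1 + (n − 1)·r) = 1.3428 / 1.4648 ≈ 0.9167

0.92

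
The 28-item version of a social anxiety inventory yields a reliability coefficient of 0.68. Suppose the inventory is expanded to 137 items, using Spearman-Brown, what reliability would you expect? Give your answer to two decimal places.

Length ratio n = 137/28 = 4.8929
r_new = 4.8929·0.68 / [1 + (4.8929 − 1)·0.68]
     = 3.3272 / 3.6472 = 0.9123

0.91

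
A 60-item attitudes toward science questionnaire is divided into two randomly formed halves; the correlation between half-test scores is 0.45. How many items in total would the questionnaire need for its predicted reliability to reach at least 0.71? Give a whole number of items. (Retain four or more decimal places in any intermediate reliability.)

Corrected full-test reliability: r_full = 2 × 0.45 / (1 + 0.45) ≈ 0.6207
n = r_tgt(1 − r_full) / [r_full(1 − r_tgt)] = 0.71 × 0.3793 / (0.6207 × 0.29) ≈ 1.4961
Items = 1.4961 × 60 ≈ 89.77 → 90

90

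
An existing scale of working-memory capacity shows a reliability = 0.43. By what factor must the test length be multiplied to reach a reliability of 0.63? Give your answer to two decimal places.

Invert Spearman-Brown to solve for n:
n = r*(1 − r) / [ r (1 − r*) ]
n = [0.63 × 0.57] / [0.43 × 0.37]
n = 0.3591 / 0.1591 ≈ 2.2571

2.26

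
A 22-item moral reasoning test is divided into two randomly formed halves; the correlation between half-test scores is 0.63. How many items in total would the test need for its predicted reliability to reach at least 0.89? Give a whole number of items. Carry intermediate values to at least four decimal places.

53

Corrected full-test reliability: r_full = 2 × 0.63 / (1 + 0.63) ≈ 0.7730
n = r_tgt(1 − r_full) / [r_full(1 − r_tgt)] = 0.89 × 0.2270 / (0.7730 × 0.11) ≈ 2.3760
Items = 2.3760 × 22 ≈ 52.27 → 53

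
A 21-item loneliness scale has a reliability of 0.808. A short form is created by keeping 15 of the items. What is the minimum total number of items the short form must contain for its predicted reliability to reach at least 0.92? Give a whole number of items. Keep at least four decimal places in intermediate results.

Short-form reliability: n = 15/21 = 0.7143; r_15 = n·r/(1+(n−1)r) ≈ 0.7504
Then solve for n' with r_old = 0.7504, r_target = 0.92: n' = 0.92(1 − 0.7504)/[0.7504(1 − 0.92)] = 3.8252
Items = 3.8252 × 15 ≈ 57.38 → 58

58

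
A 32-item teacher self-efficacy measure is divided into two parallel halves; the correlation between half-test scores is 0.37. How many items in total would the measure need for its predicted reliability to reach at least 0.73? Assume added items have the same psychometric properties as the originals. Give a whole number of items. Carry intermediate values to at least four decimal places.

Corrected full-test reliability: r_full = 2 × 0.37 / (1 + 0.37) ≈ 0.5401
n = r_tgt(1 − r_full) / [r_full(1 − r_tgt)] = 0.73 × 0.4599 / (0.5401 × 0.27) ≈ 2.3022
Required items = 2.3022 × 32 = 73.67, so 74 items.

74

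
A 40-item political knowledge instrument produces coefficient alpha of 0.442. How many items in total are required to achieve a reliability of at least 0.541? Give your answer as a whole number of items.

Spearman-Brown solved for the length factor n:
n = r_target (1 − r_old) / [ r_old (1 − r_target) ]
n = 0.541 × (1 − 0.442) / [ 0.442 × (1 − 0.541) ]
n = 0.301878 / 0.202878 ≈ 1.4880
So the test needs 1.4880 × 40 ≈ 59.52 items; rounding up, 60.

60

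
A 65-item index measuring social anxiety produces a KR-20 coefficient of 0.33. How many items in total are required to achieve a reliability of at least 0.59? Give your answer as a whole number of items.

190

n = [0.59 × 0.67] / [0.33 × 0.41]
n = 0.3953 / 0.1353 ≈ 2.9217
Items needed = n × 65 = 2.9217 × 65 ≈ 189.91 → round up to 190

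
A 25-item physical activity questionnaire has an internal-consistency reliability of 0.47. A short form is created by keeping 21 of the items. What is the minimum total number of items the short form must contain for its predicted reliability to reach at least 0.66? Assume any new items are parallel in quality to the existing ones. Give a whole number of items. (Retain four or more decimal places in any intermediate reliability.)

55

First, r for the 21-item form: n = 21/25 = 0.8400, so r_21 = 0.8400·0.47/(1 + (0.8400 − 1)·0.47) = 0.4269
Then solve for n' with r_old = 0.4269, r_target = 0.66: n' = 0.66(1 − 0.4269)/[0.4269(1 − 0.66)] = 2.6060
Items = 2.6060 × 21 ≈ 54.73 → 55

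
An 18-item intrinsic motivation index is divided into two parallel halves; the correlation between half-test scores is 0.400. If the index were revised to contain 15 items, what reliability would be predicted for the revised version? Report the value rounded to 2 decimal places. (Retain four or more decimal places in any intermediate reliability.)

0.53

Spearman-Brown correction (n = 2): r_full = 2·0.400/(1 + 0.400) = 0.5714
Length factor from 18 to 15 items: n = 15/18 = 0.8333
r_new = n·r_full / (1 + (n − 1)·r_full) = 0.4761 / 0.9047 ≈ 0.5263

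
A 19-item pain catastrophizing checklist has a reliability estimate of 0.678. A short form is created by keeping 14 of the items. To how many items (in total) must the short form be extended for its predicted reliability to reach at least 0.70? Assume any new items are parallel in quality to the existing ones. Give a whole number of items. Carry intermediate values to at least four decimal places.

22

Short-form reliability: n = 14/19 = 0.7368; r_14 = n·r/(1+(n−1)r) ≈ 0.6081
Length factor from the short form to reach 0.70: n' = 0.70(1 − 0.6081) / [0.6081(1 − 0.70)] ≈ 1.5038
Items = 1.5038 × 14 ≈ 21.05 → 22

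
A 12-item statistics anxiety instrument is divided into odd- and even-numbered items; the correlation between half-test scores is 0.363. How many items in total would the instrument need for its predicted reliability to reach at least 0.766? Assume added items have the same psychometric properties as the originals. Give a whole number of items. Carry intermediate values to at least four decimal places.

r_full = 2(0.363)/(1 + 0.363) = 0.5326
Solve Spearman-Brown for n: n = 0.766(1 − 0.5326) / [0.5326(1 − 0.766)] = 2.8728
Required items = 2.8728 × 12 = 34.47, so 35 items.

35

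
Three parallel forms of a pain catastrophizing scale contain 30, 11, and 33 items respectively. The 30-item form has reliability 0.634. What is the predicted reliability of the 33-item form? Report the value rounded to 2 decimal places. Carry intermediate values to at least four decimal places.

Only the ratio of lengths matters: n = 33/30 = 1.1000
r_{33} = n·r / (1 + (n − 1)·r) = 0.6974 / 1.0634 ≈ 0.6558

0.66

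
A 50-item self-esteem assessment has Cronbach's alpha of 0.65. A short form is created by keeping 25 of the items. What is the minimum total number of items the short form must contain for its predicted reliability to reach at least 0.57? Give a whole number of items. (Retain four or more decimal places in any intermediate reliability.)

First, r for the 25-item form: n = 25/50 = 0.5000, so r_25 = 0.5000·0.65/(1 + (0.5000 − 1)·0.65) = 0.4815
Then solve for n' with r_old = 0.4815, r_target = 0.57: n' = 0.57(1 − 0.4815)/[0.4815(1 − 0.57)] = 1.4274
Items = 1.4274 × 25 ≈ 35.69 → 36

36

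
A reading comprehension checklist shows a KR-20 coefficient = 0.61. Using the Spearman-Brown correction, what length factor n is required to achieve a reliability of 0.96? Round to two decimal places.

n = 0.96(1 − 0.61) / [0.61(1 − 0.96)]
  = 0.3744 / 0.0244 = 15.3443

15.34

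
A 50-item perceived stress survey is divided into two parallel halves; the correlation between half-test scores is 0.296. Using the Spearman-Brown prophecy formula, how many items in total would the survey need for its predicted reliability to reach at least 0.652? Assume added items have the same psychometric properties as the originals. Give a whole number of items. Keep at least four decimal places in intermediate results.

r_full = 2(0.296)/(1 + 0.296) = 0.4568
Solve Spearman-Brown for n: n = 0.652(1 − 0.4568) / [0.4568(1 − 0.652)] = 2.2279
Required items = 2.2279 × 50 = 111.39, so 112 items.

112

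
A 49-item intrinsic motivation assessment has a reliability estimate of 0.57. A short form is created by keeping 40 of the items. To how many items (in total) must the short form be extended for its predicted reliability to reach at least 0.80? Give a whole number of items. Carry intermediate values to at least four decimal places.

First, r for the 40-item form: n = 40/49 = 0.8163, so r_40 = 0.8163·0.57/(1 + (0.8163 − 1)·0.57) = 0.5197
Length factor from the short form to reach 0.80: n' = 0.80(1 − 0.5197) / [0.5197(1 − 0.80)] ≈ 3.6967
Total items = 3.6967 × 40 = 147.87, rounded up to 148.

148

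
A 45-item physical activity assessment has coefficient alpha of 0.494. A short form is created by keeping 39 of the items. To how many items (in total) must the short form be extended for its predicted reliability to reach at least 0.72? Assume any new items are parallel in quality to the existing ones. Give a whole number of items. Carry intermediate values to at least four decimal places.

119

Short-form reliability: n = 39/45 = 0.8667; r_39 = n·r/(1+(n−1)r) ≈ 0.4583
Length factor from the short form to reach 0.72: n' = 0.72(1 − 0.4583) / [0.4583(1 − 0.72)] ≈ 3.0394
Total items = 3.0394 × 39 = 118.54, rounded up to 119.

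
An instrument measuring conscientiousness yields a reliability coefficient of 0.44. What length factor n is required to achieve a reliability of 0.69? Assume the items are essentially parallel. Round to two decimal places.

Invert Spearman-Brown to solve for n:
n = r_target (1 − r_old) / [ r_old (1 − r_target) ]
n = 0.69(1 − 0.44) / [0.44(1 − 0.69)]
  = 0.3864 / 0.1364 = 2.8328

2.83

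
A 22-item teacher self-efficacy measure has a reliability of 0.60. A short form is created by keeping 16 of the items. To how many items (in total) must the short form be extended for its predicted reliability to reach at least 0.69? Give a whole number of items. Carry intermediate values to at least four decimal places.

Short-form reliability: n = 16/22 = 0.7273; r_16 = n·r/(1+(n−1)r) ≈ 0.5217
Length factor from the short form to reach 0.69: n' = 0.69(1 − 0.5217) / [0.5217(1 − 0.69)] ≈ 2.0406
Items = 2.0406 × 16 ≈ 32.65 → 33

33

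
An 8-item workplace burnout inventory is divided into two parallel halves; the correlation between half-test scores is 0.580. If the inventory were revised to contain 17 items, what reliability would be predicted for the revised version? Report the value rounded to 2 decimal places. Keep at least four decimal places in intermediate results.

0.85

First correct the split-half correlation to full-test reliability: r_full = 2 × 0.580 / (1 + 0.580) ≈ 0.7342
Length factor from 8 to 17 items: n = 17/8 = 2.1250
r_new = n·r_full / (1 + (n − 1)·r_full) = 1.5602 / 1.8260 ≈ 0.8544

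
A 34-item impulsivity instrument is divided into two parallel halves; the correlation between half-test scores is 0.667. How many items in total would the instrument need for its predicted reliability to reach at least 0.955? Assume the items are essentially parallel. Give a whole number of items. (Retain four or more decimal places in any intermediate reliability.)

Corrected full-test reliability: r_full = 2 × 0.667 / (1 + 0.667) ≈ 0.8002
Solve Spearman-Brown for n: n = 0.955(1 − 0.8002) / [0.8002(1 − 0.955)] = 5.2989
Required items = 5.2989 × 34 = 180.16, so 181 items.

181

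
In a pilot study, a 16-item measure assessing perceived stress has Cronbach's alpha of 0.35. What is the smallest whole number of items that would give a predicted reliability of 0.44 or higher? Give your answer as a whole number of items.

24

Spearman-Brown solved for the length factor n:
n = r_target (1 − r_old) / [ r_old (1 − r_target) ]
n = 0.44(1 − 0.35) / [0.35(1 − 0.44)]
n = 0.2860 / 0.1960 ≈ 1.4592
So the test needs 1.4592 × 16 ≈ 23.35 items; rounding up, 24.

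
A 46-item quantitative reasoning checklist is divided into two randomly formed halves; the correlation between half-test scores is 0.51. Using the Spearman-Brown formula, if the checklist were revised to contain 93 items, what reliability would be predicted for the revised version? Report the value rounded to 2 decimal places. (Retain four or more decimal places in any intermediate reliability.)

Full-test reliability from the split-half r: r_full = 2(0.51)/(1 + 0.51) = 0.6755
Then adjust to 93 items: n = 93/46 = 2.0217
r_new = n·r_full / (1 + (n − 1)·r_full) = 1.3657 / 1.6902 ≈ 0.8080

0.81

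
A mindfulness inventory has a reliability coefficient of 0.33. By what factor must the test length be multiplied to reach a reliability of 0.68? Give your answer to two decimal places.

Rearranging the Spearman-Brown formula for n,
n = r*(1 − r) / [ r (1 − r*) ]
n = 0.68(1 − 0.33) / [0.33(1 − 0.68)]
n = 0.4556 / 0.1056 ≈ 4.3144

4.31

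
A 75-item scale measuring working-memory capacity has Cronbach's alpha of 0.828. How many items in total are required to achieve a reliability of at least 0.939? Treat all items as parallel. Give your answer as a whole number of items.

Rearranging the Spearman-Brown formula for n,
n = r_target (1 − r_old) / [ r_old (1 − r_target) ]
n = 0.939(1 − 0.828) / [0.828(1 − 0.939)]
  = 0.161508 / 0.050508 = 3.1977
3.1977 × 75 = 239.83 → 240 items

240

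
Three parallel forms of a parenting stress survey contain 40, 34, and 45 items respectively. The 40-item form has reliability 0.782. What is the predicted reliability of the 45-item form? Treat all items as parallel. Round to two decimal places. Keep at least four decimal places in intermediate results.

0.80

The 34-item form is not needed; work directly from the 40-item form with n = 45/40 = 1.1250.
r_{45} = n·r / (1 + (n − 1)·r) = 0.8798 / 1.0978 ≈ 0.8014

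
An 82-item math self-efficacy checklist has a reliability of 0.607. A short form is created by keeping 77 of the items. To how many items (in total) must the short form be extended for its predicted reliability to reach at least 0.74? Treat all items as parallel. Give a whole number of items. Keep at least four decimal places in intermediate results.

152

Short-form reliability: n = 77/82 = 0.9390; r_77 = n·r/(1+(n−1)r) ≈ 0.5919
Then solve for n' with r_old = 0.5919, r_target = 0.74: n' = 0.74(1 − 0.5919)/[0.5919(1 − 0.74)] = 1.9624
Items = 1.9624 × 77 ≈ 151.10 → 152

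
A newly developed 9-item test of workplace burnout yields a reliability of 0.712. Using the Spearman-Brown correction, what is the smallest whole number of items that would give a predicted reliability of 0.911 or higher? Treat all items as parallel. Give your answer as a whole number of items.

Rearranging the Spearman-Brown formula for n,
n = r*(1 − r) / [ r (1 − r*) ]
n = 0.911(1 − 0.712) / [0.712(1 − 0.911)]
  = 0.262368 / 0.063368 = 4.1404
So the test needs 4.1404 × 9 ≈ 37.26 items; rounding up, 38.

38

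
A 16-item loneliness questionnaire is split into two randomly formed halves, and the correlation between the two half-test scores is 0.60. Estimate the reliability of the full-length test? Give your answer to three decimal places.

0.750

The full test is twice the length of either half (n = 2).
r_full = 2(0.60) / (1 + 0.60)
r_full = 1.2000 / 1.6000 ≈ 0.7500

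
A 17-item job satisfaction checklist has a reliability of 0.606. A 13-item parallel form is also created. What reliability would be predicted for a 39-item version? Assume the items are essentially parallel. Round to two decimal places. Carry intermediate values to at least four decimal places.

Only the ratio of lengths matters: n = 39/17 = 2.2941
r_{39} = n·r / (1 + (n − 1)·r) = 1.3902 / 1.7842 ≈ 0.7792

0.78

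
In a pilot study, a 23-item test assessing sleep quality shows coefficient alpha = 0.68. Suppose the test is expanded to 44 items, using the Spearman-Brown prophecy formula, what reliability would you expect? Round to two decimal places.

0.80

Length ratio n = 44/23 = 1.913
r_new = (1.913 × 0.68) / (1 + (1.913 − 1) × 0.68)
r_new = 1.3008 / 1.6208 ≈ 0.8026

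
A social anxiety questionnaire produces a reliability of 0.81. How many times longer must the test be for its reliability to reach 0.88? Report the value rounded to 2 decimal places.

n = 0.88 × (1 − 0.81) / [ 0.81 × (1 − 0.88) ]
n = 0.1672 / 0.0972 ≈ 1.7202

1.72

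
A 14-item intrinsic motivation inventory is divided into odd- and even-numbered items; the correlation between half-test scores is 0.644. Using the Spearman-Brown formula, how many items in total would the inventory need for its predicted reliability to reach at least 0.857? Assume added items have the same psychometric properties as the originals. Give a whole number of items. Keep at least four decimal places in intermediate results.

r_full = 2(0.644)/(1 + 0.644) = 0.7835
Solve Spearman-Brown for n: n = 0.857(1 − 0.7835) / [0.7835(1 − 0.857)] = 1.6560
Items = 1.6560 × 14 ≈ 23.18 → 24

24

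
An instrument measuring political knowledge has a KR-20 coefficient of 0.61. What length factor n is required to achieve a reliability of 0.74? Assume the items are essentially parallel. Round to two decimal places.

1.82

Spearman-Brown solved for the length factor n:
n = r_target (1 − r_old) / [ r_old (1 − r_target) ]
n = 0.74 × (1 − 0.61) / [ 0.61 × (1 − 0.74) ]
n = 0.2886 / 0.1586 ≈ 1.8197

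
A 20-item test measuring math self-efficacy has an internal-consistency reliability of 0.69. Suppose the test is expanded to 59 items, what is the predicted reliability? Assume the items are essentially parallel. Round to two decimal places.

0.87

The new length is 59/20 = 2.95 times the old.
Spearman-Brown: r_new = n·r / (1 + (n − 1)·r)
r_new = (2.95 × 0.69) / (1 + (2.95 − 1) × 0.69)
     = 2.0355 / 2.3455 = 0.8678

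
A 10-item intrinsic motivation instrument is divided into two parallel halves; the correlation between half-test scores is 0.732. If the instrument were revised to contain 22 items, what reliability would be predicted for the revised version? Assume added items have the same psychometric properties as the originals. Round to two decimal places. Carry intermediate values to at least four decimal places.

First correct the split-half correlation to full-test reliability: r_full = 2 × 0.732 / (1 + 0.732) ≈ 0.8453
Length factor from 10 to 22 items: n = 22/10 = 2.2000
r_new = n·r_full / (1 + (n − 1)·r_full) = 1.8597 / 2.0144 ≈ 0.9232

0.92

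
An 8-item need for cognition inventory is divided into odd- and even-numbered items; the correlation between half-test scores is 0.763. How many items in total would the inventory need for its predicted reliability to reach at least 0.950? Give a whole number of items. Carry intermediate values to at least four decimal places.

Corrected full-test reliability: r_full = 2 × 0.763 / (1 + 0.763) ≈ 0.8656
Solve Spearman-Brown for n: n = 0.950(1 − 0.8656) / [0.8656(1 − 0.950)] = 2.9501
Required items = 2.9501 × 8 = 23.60, so 24 items.

24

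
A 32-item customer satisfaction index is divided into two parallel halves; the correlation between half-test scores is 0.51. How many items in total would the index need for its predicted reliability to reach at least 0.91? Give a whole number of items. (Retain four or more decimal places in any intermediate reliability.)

156

Corrected full-test reliability: r_full = 2 × 0.51 / (1 + 0.51) ≈ 0.6755
Solve Spearman-Brown for n: n = 0.91(1 − 0.6755) / [0.6755(1 − 0.91)] = 4.8572
Items = 4.8572 × 32 ≈ 155.43 → 156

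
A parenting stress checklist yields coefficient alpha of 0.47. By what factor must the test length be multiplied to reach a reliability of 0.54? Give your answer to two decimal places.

n = 0.54(1 − 0.47) / [0.47(1 − 0.54)]
n = 0.2862 / 0.2162 ≈ 1.3238

1.32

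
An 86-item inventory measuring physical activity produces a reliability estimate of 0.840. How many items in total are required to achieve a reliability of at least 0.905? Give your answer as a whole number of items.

157

Spearman-Brown solved for the length factor n:
n = r*(1 − r) / [ r (1 − r*) ]
n = [0.905 × 0.160] / [0.840 × 0.095]
  = 0.144800 / 0.079800 = 1.8145
1.8145 × 86 = 156.05 → 157 items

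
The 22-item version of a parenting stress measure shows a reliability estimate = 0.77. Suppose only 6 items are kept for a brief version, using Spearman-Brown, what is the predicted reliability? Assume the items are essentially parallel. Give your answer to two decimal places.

Length ratio n = 6/22 = 0.2727
Apply the Spearman-Brown prophecy formula, r' = nr / [1 + (n − 1)r]:
r_new = 0.2727·0.77 / [1 + (0.2727 − 1)·0.77]
r_new = 0.2100 / 0.4400 ≈ 0.4773

0.48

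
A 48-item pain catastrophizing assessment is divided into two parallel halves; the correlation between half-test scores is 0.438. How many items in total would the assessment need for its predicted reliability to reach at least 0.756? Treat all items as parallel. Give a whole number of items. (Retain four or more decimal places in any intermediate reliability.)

96

r_full = 2(0.438)/(1 + 0.438) = 0.6092
n = r_tgt(1 − r_full) / [r_full(1 − r_tgt)] = 0.756 × 0.3908 / (0.6092 × 0.244) ≈ 1.9876
Items = 1.9876 × 48 ≈ 95.40 → 96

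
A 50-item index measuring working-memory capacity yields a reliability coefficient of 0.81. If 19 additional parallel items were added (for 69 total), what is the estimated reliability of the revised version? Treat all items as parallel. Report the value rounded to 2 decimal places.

0.85

n = 69/50 = 1.38
By Spearman-Brown, r_new = n r / (1 + (n − 1) r).
r_new = (1.38 × 0.81) / (1 + (1.38 − 1) × 0.81)
r_new = 1.1178 / 1.3078 ≈ 0.8547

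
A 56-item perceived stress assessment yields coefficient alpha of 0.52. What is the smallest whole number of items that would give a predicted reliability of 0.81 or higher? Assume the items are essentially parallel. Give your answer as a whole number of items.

221

n = [0.81 × 0.48] / [0.52 × 0.19]
n = 0.3888 / 0.0988 ≈ 3.9352
3.9352 × 56 = 220.37 → 221 items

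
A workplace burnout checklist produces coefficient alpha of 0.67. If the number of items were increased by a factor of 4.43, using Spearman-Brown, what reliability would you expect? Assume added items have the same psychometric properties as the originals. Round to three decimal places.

0.900

r_new = (4.43 × 0.67) / (1 + (4.43 − 1) × 0.67)
r_new = 2.9681 / 3.2981 ≈ 0.8999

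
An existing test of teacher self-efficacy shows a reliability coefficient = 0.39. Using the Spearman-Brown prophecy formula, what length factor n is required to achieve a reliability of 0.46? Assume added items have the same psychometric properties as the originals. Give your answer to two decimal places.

1.33

n = [0.46 × 0.61] / [0.39 × 0.54]
  = 0.2806 / 0.2106 = 1.3324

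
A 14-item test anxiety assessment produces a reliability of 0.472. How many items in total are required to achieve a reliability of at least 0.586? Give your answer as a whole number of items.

n = 0.586(1 − 0.472) / [0.472(1 − 0.586)]
  = 0.309408 / 0.195408 = 1.5834
1.5834 × 14 = 22.17 → 23 items

23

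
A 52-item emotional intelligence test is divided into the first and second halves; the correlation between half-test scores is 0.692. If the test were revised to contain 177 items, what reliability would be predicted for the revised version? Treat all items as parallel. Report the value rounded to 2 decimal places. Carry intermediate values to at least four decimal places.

Full-test reliability from the split-half r: r_full = 2(0.692)/(1 + 0.692) = 0.8180
Then adjust to 177 items: n = 177/52 = 3.4038
r_new = n·r_full / (1 + (n − 1)·r_full) = 2.7843 / 2.9663 ≈ 0.9386

0.94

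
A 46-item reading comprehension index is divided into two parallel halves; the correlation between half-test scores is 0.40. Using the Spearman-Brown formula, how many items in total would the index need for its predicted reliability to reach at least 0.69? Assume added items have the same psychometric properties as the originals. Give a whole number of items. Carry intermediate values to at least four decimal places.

r_full = 2(0.40)/(1 + 0.40) = 0.5714
n = r_tgt(1 − r_full) / [r_full(1 − r_tgt)] = 0.69 × 0.4286 / (0.5714 × 0.31) ≈ 1.6695
Items = 1.6695 × 46 ≈ 76.80 → 77

77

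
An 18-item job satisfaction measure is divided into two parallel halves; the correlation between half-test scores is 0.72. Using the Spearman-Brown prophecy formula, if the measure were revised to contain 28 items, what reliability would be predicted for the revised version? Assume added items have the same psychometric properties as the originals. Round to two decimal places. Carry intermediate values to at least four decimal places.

Full-test reliability from the split-half r: r_full = 2(0.72)/(1 + 0.72) = 0.8372
Then adjust to 28 items: n = 28/18 = 1.5556
r_new = n·r_full / (1 + (n − 1)·r_full) = 1.3023 / 1.4651 ≈ 0.8889

0.89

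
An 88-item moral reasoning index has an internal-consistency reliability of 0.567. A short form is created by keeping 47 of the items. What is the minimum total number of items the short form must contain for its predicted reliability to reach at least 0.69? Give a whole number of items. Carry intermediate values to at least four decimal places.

Short-form reliability: n = 47/88 = 0.5341; r_47 = n·r/(1+(n−1)r) ≈ 0.4116
Length factor from the short form to reach 0.69: n' = 0.69(1 − 0.4116) / [0.4116(1 − 0.69)] ≈ 3.1819
Total items = 3.1819 × 47 = 149.55, rounded up to 150.

150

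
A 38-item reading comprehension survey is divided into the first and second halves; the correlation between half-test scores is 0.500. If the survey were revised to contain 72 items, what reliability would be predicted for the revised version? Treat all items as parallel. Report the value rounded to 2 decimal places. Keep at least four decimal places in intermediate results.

0.79

Full-test reliability from the split-half r: r_full = 2(0.500)/(1 + 0.500) = 0.6667
Then adjust to 72 items: n = 72/38 = 1.8947
r_new = n·r_full / (1 + (n − 1)·r_full) = 1.2632 / 1.5965 ≈ 0.7912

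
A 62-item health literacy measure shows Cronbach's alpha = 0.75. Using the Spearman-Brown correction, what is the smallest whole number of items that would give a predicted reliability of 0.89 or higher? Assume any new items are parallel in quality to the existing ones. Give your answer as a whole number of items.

168

Spearman-Brown solved for the length factor n:
n = r_target (1 − r_old) / [ r_old (1 − r_target) ]
n = 0.89(1 − 0.75) / [0.75(1 − 0.89)]
n = 0.2225 / 0.0825 ≈ 2.6970
Items needed = n × 62 = 2.6970 × 62 ≈ 167.21 → round up to 168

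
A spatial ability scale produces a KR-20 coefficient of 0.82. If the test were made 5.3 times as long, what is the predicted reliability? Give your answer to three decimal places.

0.960

By Spearman-Brown, r_new = n r / (1 + (n − 1) r).
r_new = (5.3 × 0.82) / (1 + (5.3 − 1) × 0.82)
r_new = 4.3460 / 4.5260 ≈ 0.9602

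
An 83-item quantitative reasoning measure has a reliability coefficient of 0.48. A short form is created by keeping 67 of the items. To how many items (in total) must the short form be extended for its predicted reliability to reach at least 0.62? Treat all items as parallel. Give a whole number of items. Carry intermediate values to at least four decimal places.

First, r for the 67-item form: n = 67/83 = 0.8072, so r_67 = 0.8072·0.48/(1 + (0.8072 − 1)·0.48) = 0.4270
Length factor from the short form to reach 0.62: n' = 0.62(1 − 0.4270) / [0.4270(1 − 0.62)] ≈ 2.1894
Total items = 2.1894 × 67 = 146.69, rounded up to 147.

147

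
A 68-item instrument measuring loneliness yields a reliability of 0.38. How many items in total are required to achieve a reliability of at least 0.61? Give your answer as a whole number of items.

174

n = 0.61 × (1 − 0.38) / [ 0.38 × (1 − 0.61) ]
  = 0.3782 / 0.1482 = 2.5520
Items needed = n × 68 = 2.5520 × 68 ≈ 173.54 → round up to 174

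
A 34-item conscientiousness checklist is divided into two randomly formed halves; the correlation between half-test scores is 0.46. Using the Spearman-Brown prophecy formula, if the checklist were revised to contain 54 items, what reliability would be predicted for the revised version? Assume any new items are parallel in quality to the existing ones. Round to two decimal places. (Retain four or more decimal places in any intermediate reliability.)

Full-test reliability from the split-half r: r_full = 2(0.46)/(1 + 0.46) = 0.6301
Then adjust to 54 items: n = 54/34 = 1.5882
r_new = n·r_full / (1 + (n − 1)·r_full) = 1.0007 / 1.3706 ≈ 0.7301

0.73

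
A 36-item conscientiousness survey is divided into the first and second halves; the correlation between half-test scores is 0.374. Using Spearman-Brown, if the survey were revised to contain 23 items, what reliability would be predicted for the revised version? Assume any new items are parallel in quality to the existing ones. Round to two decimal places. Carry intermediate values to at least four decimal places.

Full-test reliability from the split-half r: r_full = 2(0.374)/(1 + 0.374) = 0.5444
Then adjust to 23 items: n = 23/36 = 0.6389
r_new = n·r_full / (1 + (n − 1)·r_full) = 0.3478 / 0.8034 ≈ 0.4329

0.43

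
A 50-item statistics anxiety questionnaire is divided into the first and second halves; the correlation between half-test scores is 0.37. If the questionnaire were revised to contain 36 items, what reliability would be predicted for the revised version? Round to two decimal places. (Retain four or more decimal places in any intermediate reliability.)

Full-test reliability from the split-half r: r_full = 2(0.37)/(1 + 0.37) = 0.5401
Then adjust to 36 items: n = 36/50 = 0.7200
r_new = n·r_full / (1 + (n − 1)·r_full) = 0.3889 / 0.8488 ≈ 0.4582

0.46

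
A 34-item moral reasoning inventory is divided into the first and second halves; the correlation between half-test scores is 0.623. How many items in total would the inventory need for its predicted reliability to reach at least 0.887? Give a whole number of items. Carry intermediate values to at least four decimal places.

r_full = 2(0.623)/(1 + 0.623) = 0.7677
n = r_tgt(1 − r_full) / [r_full(1 − r_tgt)] = 0.887 × 0.2323 / (0.7677 × 0.113) ≈ 2.3752
Required items = 2.3752 × 34 = 80.76, so 81 items.

81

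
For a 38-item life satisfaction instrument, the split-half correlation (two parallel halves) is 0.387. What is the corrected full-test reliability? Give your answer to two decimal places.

Each half is half the length of the full test, so the full test is n = 2 times a half.
r_full = 2(0.387) / (1 + 0.387)
r_full = 0.7740 / 1.3870 ≈ 0.5580

0.56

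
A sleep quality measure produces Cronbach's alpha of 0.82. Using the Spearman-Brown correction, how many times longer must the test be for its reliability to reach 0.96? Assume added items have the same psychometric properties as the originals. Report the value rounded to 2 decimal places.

Rearranging the Spearman-Brown formula for n,
n = r_target (1 − r_old) / [ r_old (1 − r_target) ]
n = 0.96 × (1 − 0.82) / [ 0.82 × (1 − 0.96) ]
  = 0.1728 / 0.0328 = 5.2683

5.27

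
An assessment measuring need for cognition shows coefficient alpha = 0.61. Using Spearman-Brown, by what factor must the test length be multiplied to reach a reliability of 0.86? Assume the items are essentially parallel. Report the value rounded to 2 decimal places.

3.93

n = 0.86 × (1 − 0.61) / [ 0.61 × (1 − 0.86) ]
n = 0.3354 / 0.0854 ≈ 3.9274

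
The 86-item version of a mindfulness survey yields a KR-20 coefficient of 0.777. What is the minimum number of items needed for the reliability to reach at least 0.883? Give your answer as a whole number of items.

Rearranging the Spearman-Brown formula for n,
n = r_target (1 − r_old) / [ r_old (1 − r_target) ]
n = [0.883 × 0.223] / [0.777 × 0.117]
  = 0.196909 / 0.090909 = 2.1660
2.1660 × 86 = 186.28 → 187 items

187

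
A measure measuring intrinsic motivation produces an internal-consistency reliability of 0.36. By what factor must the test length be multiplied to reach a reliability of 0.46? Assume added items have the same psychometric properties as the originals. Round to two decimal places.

Invert Spearman-Brown to solve for n:
n = r*(1 − r) / [ r (1 − r*) ]
n = [0.46 × 0.64] / [0.36 × 0.54]
n = 0.2944 / 0.1944 ≈ 1.5144

1.51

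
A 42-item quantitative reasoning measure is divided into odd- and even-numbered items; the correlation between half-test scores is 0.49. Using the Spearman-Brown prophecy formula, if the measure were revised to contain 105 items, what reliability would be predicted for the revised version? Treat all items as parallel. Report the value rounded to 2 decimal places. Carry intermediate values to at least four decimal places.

First correct the split-half correlation to full-test reliability: r_full = 2 × 0.49 / (1 + 0.49) ≈ 0.6577
Length factor from 42 to 105 items: n = 105/42 = 2.5000
r_new = n·r_full / (1 + (n − 1)·r_full) = 1.6442 / 1.9865 ≈ 0.8277

0.83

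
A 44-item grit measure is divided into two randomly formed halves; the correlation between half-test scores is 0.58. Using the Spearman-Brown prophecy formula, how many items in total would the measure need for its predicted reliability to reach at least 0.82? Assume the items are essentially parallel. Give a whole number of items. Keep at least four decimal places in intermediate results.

Corrected full-test reliability: r_full = 2 × 0.58 / (1 + 0.58) ≈ 0.7342
n = r_tgt(1 − r_full) / [r_full(1 − r_tgt)] = 0.82 × 0.2658 / (0.7342 × 0.18) ≈ 1.6492
Items = 1.6492 × 44 ≈ 72.56 → 73

73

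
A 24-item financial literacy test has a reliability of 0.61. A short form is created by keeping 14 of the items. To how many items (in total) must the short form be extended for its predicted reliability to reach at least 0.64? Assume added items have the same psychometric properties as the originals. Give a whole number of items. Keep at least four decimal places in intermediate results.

Short-form reliability: n = 14/24 = 0.5833; r_14 = n·r/(1+(n−1)r) ≈ 0.4771
Then solve for n' with r_old = 0.4771, r_target = 0.64: n' = 0.64(1 − 0.4771)/[0.4771(1 − 0.64)] = 1.9484
Items = 1.9484 × 14 ≈ 27.28 → 28

28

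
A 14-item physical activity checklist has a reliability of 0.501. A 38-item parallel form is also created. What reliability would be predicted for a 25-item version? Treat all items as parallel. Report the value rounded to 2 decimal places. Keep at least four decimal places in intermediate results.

0.64

The 38-item form is not needed; work directly from the 14-item form with n = 25/14 = 1.7857.
r_{25} = n·r / (1 + (n − 1)·r) = 0.8946 / 1.3936 ≈ 0.6419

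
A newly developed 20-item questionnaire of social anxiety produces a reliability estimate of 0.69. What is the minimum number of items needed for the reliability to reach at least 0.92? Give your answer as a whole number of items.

n = 0.92(1 − 0.69) / [0.69(1 − 0.92)]
  = 0.2852 / 0.0552 = 5.1667
5.1667 × 20 = 103.33 → 104 items

104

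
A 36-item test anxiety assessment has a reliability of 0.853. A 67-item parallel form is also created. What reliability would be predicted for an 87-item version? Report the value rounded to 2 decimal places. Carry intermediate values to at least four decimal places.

The 67-item form is not needed; work directly from the 36-item form with n = 87/36 = 2.4167.
r_{87} = n·r / (1 + (n − 1)·r) = 2.0614 / 2.2084 ≈ 0.9334

0.93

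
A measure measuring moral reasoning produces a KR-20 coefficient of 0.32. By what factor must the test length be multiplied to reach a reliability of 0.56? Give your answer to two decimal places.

2.70

n = 0.56 × (1 − 0.32) / [ 0.32 × (1 − 0.56) ]
n = 0.3808 / 0.1408 ≈ 2.7045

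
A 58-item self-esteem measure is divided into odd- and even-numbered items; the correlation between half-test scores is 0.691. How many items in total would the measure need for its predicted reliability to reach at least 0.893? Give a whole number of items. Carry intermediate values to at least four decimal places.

109

Corrected full-test reliability: r_full = 2 × 0.691 / (1 + 0.691) ≈ 0.8173
Solve Spearman-Brown for n: n = 0.893(1 − 0.8173) / [0.8173(1 − 0.893)] = 1.8656
Items = 1.8656 × 58 ≈ 108.20 → 109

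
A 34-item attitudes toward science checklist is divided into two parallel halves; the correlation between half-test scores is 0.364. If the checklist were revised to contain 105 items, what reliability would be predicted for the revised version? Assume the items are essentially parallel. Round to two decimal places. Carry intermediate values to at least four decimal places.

First correct the split-half correlation to full-test reliability: r_full = 2 × 0.364 / (1 + 0.364) ≈ 0.5337
Length factor from 34 to 105 items: n = 105/34 = 3.0882
r_new = n·r_full / (1 + (n − 1)·r_full) = 1.6482 / 2.1145 ≈ 0.7795

0.78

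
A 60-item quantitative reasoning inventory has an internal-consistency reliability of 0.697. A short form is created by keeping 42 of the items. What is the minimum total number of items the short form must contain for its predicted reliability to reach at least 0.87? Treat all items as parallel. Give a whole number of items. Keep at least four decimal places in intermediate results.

175

Short-form reliability: n = 42/60 = 0.7000; r_42 = n·r/(1+(n−1)r) ≈ 0.6169
Then solve for n' with r_old = 0.6169, r_target = 0.87: n' = 0.87(1 − 0.6169)/[0.6169(1 − 0.87)] = 4.1560
Total items = 4.1560 × 42 = 174.55, rounded up to 175.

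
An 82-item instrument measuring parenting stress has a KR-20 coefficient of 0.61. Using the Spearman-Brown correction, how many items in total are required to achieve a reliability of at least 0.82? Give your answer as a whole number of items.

239

Spearman-Brown solved for the length factor n:
n = r_target (1 − r_old) / [ r_old (1 − r_target) ]
n = [0.82 × 0.39] / [0.61 × 0.18]
  = 0.3198 / 0.1098 = 2.9126
Items needed = n × 82 = 2.9126 × 82 ≈ 238.83 → round up to 239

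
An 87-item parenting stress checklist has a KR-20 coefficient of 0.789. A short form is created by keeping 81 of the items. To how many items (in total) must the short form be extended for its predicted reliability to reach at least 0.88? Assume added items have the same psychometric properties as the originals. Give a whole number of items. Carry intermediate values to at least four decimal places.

Short-form reliability: n = 81/87 = 0.9310; r_81 = n·r/(1+(n−1)r) ≈ 0.7769
Length factor from the short form to reach 0.88: n' = 0.88(1 − 0.7769) / [0.7769(1 − 0.88)] ≈ 2.1059
Items = 2.1059 × 81 ≈ 170.58 → 171

171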